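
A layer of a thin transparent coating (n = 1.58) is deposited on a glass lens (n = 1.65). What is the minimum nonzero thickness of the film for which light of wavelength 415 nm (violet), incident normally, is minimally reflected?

Top surface (1.0 → 1.58): reflection off a higher-index medium gives a half-wave phase shift.
Bottom surface (1.58 → 1.65): reflection off a higher-index medium gives a half-wave phase shift.
Zero or two π shifts → no net half-wave offset.
So the condition for destructive reflection is 2 n t = (m + ½) λ.
Minimum at m = 0: t = λ / (4 n) = 415 / (4 × 1.58) = 65.7 nm.

65.7 nm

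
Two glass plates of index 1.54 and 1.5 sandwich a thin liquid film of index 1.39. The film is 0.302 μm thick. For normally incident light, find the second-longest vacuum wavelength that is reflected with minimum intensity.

Ray reflecting at the top interface goes from n = 1.54 toward n = 1.39: no phase shift.
At the lower boundary (n = 1.39 to n = 1.5) the reflected ray undergoes a half-wave phase shift.
The two reflections differ by half a wavelength.
With one net inversion, destructive interference in reflection requires 2 n t = m λ.
λ = 2 n t / m. The second-longest wavelength is m = 2: λ = 2 × 1.39 × 302 / 2.00 = 420 nm.

420 nm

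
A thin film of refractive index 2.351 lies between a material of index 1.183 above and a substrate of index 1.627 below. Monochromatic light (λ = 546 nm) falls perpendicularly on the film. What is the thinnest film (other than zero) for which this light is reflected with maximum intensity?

58.1 nm

At the upper boundary (n = 1.183 to n = 2.351) the reflected ray undergoes a half-wave phase shift.
Bottom surface (2.351 → 1.627): reflection off a lower-index medium gives no phase shift.
The two reflections differ by half a wavelength.
With one net inversion, constructive interference in reflection requires 2 n t = (m + ½) λ.
Minimum at m = 0: t = λ / (4 n) = 546 / (4 × 2.351) = 58.1 nm.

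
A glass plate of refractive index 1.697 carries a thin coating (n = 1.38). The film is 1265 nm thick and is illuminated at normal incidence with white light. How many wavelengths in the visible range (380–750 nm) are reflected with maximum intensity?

5

Top surface (1.0 → 1.38): reflection off a higher-index medium gives a half-wave phase shift.
Bottom surface (1.38 → 1.697): reflection off a higher-index medium gives a half-wave phase shift.
The two reflections carry the same phase change, so no net offset.
With no net inversion, constructive interference in reflection requires 2 n t = m λ.
λ = 2 n t / m = 3491 / m nm.
m=4: 873 nm (IR); m=5: 698 nm (visible); m=6: 582 nm (visible); m=7: 499 nm (visible); m=8: 436 nm (visible); m=9: 388 nm (visible); m=10: 349 nm (UV).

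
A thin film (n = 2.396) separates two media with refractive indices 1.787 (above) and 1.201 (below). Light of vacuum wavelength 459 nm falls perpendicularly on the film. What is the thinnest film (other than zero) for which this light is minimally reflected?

At the upper boundary (n = 1.787 to n = 2.396) the reflected ray undergoes a half-wave phase shift.
Bottom surface (2.396 → 1.201): reflection off a lower-index medium gives no phase shift.
Net: one phase inversion between the two reflected rays.
With one net inversion, destructive interference in reflection requires 2 n t = m λ.
Minimum nonzero at m = 1: t = λ / (2 n) = 459 / (2 × 2.396) = 95.8 nm.

95.8 nm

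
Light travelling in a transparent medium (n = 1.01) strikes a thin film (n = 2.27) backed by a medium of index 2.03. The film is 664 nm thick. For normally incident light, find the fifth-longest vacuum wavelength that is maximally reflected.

Top surface (1.01 → 2.27): reflection off a higher-index medium gives a half-wave phase shift.
At the lower boundary (n = 2.27 to n = 2.03) the reflected ray undergoes no phase shift.
Exactly one π shift → a net half-wave offset.
For maximum reflection here: 2 n t = (m + ½) λ.
λ = 2 n t / (m + ½). The fifth-longest wavelength is m = 4: λ = 2 × 2.27 × 664 / 4.50 = 670 nm.

670 nm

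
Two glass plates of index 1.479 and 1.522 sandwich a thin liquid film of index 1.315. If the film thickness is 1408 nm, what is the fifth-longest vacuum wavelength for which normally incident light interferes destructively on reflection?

Ray reflecting at the top interface goes from n = 1.479 toward n = 1.315: no phase shift.
Bottom surface (1.315 → 1.522): reflection off a higher-index medium gives a half-wave phase shift.
Exactly one π shift → a net half-wave offset.
So the condition for destructive reflection is 2 n t = m λ.
λ = 2 n t / m. The fifth-longest wavelength is m = 5: λ = 2 × 1.315 × 1408 / 5.00 = 741 nm.

741 nm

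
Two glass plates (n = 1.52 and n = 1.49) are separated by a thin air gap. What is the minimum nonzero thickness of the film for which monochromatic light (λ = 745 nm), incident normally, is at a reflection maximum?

Ray reflecting at the top interface goes from n = 1.52 toward n = 1.0: no phase shift.
At the lower boundary (n = 1.0 to n = 1.49) the reflected ray undergoes a half-wave phase shift.
Net: one phase inversion between the two reflected rays.
So the condition for constructive reflection is 2 n t = (m + ½) λ.
Minimum at m = 0: t = λ / (4 n) = 745 / (4 × 1.0) = 186 nm.

186 nm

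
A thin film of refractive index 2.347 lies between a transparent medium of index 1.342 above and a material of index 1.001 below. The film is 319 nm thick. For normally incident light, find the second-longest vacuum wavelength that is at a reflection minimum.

749 nm

Top surface (1.342 → 2.347): reflection off a higher-index medium gives a half-wave phase shift.
At the lower boundary (n = 2.347 to n = 1.001) the reflected ray undergoes no phase shift.
The two reflections differ by half a wavelength.
So the condition for destructive reflection is 2 n t = m λ.
λ = 2 n t / m. The second-longest wavelength is m = 2: λ = 2 × 2.347 × 319 / 2.00 = 749 nm.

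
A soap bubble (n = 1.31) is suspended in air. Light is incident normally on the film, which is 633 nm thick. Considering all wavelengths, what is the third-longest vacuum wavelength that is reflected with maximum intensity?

663 nm

At the upper boundary (n = 1.0 to n = 1.31) the reflected ray undergoes a half-wave phase shift.
Bottom surface (1.31 → 1.0): reflection off a lower-index medium gives no phase shift.
Exactly one π shift → a net half-wave offset.
So the condition for constructive reflection is 2 n t = (m + ½) λ.
λ = 2 n t / (m + ½). The third-longest wavelength is m = 2: λ = 2 × 1.31 × 633 / 2.50 = 663 nm.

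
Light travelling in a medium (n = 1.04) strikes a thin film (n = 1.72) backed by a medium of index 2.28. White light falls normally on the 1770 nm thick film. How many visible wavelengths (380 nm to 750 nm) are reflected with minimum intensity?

Ray reflecting at the top interface goes from n = 1.04 toward n = 1.72: a half-wave phase shift.
Ray reflecting at the bottom interface goes from n = 1.72 toward n = 2.28: a half-wave phase shift.
The two reflections carry the same phase change, so no net offset.
So the condition for destructive reflection is 2 n t = (m + ½) λ.
λ = 2 n t / (m + ½) = 6089 / (m + ½) nm.
m=7: 812 nm (IR); m=8: 716 nm (visible); m=9: 641 nm (visible); m=10: 580 nm (visible); m=11: 529 nm (visible); m=12: 487 nm (visible); m=13: 451 nm (visible); m=14: 420 nm (visible); m=15: 393 nm (visible); m=16: 369 nm (UV).

8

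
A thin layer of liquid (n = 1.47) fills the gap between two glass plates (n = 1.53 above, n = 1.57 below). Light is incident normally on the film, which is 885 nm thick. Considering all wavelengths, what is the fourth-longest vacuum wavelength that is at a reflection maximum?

Top surface (1.53 → 1.47): reflection off a lower-index medium gives no phase shift.
Ray reflecting at the bottom interface goes from n = 1.47 toward n = 1.57: a half-wave phase shift.
Net: one phase inversion between the two reflected rays.
For maximum reflection here: 2 n t = (m + ½) λ.
λ = 2 n t / (m + ½). The fourth-longest wavelength is m = 3: λ = 2 × 1.47 × 885 / 3.50 = 743 nm.

743 nm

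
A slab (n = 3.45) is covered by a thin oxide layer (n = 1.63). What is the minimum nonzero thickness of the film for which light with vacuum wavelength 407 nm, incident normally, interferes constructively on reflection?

125 nm

Ray reflecting at the top interface goes from n = 1.0 toward n = 1.63: a half-wave phase shift.
At the lower boundary (n = 1.63 to n = 3.45) the reflected ray undergoes a half-wave phase shift.
The two reflections carry the same phase change, so no net offset.
For strong reflection here: 2 n t = m λ.
Minimum nonzero at m = 1: t = λ / (2 n) = 407 / (2 × 1.63) = 125 nm.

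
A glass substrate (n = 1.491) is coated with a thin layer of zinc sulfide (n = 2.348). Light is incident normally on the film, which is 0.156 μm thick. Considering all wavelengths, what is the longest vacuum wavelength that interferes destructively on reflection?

733 nm

Ray reflecting at the top interface goes from n = 1.0 toward n = 2.348: a half-wave phase shift.
Bottom surface (2.348 → 1.491): reflection off a lower-index medium gives no phase shift.
The two reflections differ by half a wavelength.
With one net inversion, destructive interference in reflection requires 2 n t = m λ.
λ = 2 n t / m. The longest wavelength is m = 1: λ = 2 × 2.348 × 156 / 1.00 = 733 nm.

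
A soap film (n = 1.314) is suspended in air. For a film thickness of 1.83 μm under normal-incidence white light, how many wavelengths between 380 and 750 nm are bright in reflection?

At the upper boundary (n = 1.0 to n = 1.314) the reflected ray undergoes a half-wave phase shift.
At the lower boundary (n = 1.314 to n = 1.0) the reflected ray undergoes no phase shift.
Exactly one π shift → a net half-wave offset.
For strong reflection here: 2 n t = (m + ½) λ.
λ = 2 n t / (m + ½) = 4809 / (m + ½) nm.
m=5: 874 nm (IR); m=6: 740 nm (visible); m=7: 641 nm (visible); m=8: 566 nm (visible); m=9: 506 nm (visible); m=10: 458 nm (visible); m=11: 418 nm (visible); m=12: 385 nm (visible); m=13: 356 nm (UV).

7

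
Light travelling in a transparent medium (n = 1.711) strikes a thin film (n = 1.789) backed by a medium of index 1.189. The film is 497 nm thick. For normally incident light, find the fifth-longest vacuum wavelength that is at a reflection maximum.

395 nm

Top surface (1.711 → 1.789): reflection off a higher-index medium gives a half-wave phase shift.
At the lower boundary (n = 1.789 to n = 1.189) the reflected ray undergoes no phase shift.
The two reflections differ by half a wavelength.
So the condition for constructive reflection is 2 n t = (m + ½) λ.
λ = 2 n t / (m + ½). The fifth-longest wavelength is m = 4: λ = 2 × 1.789 × 497 / 4.50 = 395 nm.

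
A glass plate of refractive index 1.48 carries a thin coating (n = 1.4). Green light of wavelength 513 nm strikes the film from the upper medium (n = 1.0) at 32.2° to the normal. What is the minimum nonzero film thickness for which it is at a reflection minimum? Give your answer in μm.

0.0991 μm

At the upper boundary (n = 1.0 to n = 1.4) the reflected ray undergoes a half-wave phase shift.
Bottom surface (1.4 → 1.48): reflection off a higher-index medium gives a half-wave phase shift.
The two reflections carry the same phase change, so no net offset.
So the condition for destructive reflection is 2 n t cos θ_r = (m + ½) λ.
Snell's law: 1.0 sin 32.2° = 1.4 sin θ_r → sin θ_r = 0.381, cos θ_r = 0.925.
Minimum at m = 0: t = λ / (4 n cos θ_r) = 513 / (4 × 1.4 × 0.925) = 99.1 nm.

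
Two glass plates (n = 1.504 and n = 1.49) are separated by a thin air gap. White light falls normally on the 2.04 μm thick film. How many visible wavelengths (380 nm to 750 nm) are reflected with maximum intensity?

Top surface (1.504 → 1.0): reflection off a lower-index medium gives no phase shift.
At the lower boundary (n = 1.0 to n = 1.49) the reflected ray undergoes a half-wave phase shift.
Net: one phase inversion between the two reflected rays.
For maximum reflection here: 2 n t = (m + ½) λ.
λ = 2 n t / (m + ½) = 4080 / (m + ½) nm.
m=4: 907 nm (IR); m=5: 742 nm (visible); m=6: 628 nm (visible); m=7: 544 nm (visible); m=8: 480 nm (visible); m=9: 429 nm (visible); m=10: 389 nm (visible); m=11: 355 nm (UV).

6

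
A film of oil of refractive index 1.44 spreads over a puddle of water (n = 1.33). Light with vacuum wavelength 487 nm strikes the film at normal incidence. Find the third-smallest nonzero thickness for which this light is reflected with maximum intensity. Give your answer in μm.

Top surface (1.0 → 1.44): reflection off a higher-index medium gives a half-wave phase shift.
Ray reflecting at the bottom interface goes from n = 1.44 toward n = 1.33: no phase shift.
The two reflections differ by half a wavelength.
So the condition for constructive reflection is 2 n t = (m + ½) λ.
The third-smallest nonzero thickness corresponds to m = 2: t = (m + ½) λ / (2 n) = 2.50 × 487 / (2 × 1.44) = 423 nm.

0.423 μm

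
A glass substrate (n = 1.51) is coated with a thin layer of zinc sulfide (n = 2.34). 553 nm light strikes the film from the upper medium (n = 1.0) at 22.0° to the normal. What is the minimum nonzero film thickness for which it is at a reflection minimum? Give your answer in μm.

At the upper boundary (n = 1.0 to n = 2.34) the reflected ray undergoes a half-wave phase shift.
At the lower boundary (n = 2.34 to n = 1.51) the reflected ray undergoes no phase shift.
Exactly one π shift → a net half-wave offset.
With one net inversion, destructive interference in reflection requires 2 n t cos θ_r = m λ.
Snell's law: 1.0 sin 22.0° = 2.34 sin θ_r → sin θ_r = 0.160, cos θ_r = 0.987.
Minimum nonzero at m = 1: t = λ / (2 n cos θ_r) = 553 / (2 × 2.34 × 0.987) = 120 nm.

0.120 μm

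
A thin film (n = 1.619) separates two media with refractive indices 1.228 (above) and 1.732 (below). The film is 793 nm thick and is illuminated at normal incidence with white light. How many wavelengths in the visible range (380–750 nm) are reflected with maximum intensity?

Ray reflecting at the top interface goes from n = 1.228 toward n = 1.619: a half-wave phase shift.
Bottom surface (1.619 → 1.732): reflection off a higher-index medium gives a half-wave phase shift.
Zero or two π shifts → no net half-wave offset.
With no net inversion, constructive interference in reflection requires 2 n t = m λ.
λ = 2 n t / m = 2568 / m nm.
m=3: 856 nm (IR); m=4: 642 nm (visible); m=5: 514 nm (visible); m=6: 428 nm (visible); m=7: 367 nm (UV).

3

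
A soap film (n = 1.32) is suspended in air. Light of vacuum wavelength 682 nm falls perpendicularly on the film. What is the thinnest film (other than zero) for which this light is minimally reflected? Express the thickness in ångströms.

Top surface (1.0 → 1.32): reflection off a higher-index medium gives a half-wave phase shift.
Bottom surface (1.32 → 1.0): reflection off a lower-index medium gives no phase shift.
Net: one phase inversion between the two reflected rays.
For weak reflection here: 2 n t = m λ.
Minimum nonzero at m = 1: t = λ / (2 n) = 682 / (2 × 1.32) = 258 nm.

2583 Å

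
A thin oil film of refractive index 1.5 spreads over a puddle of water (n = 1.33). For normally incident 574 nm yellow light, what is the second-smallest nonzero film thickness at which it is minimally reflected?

383 nm

At the upper boundary (n = 1.0 to n = 1.5) the reflected ray undergoes a half-wave phase shift.
At the lower boundary (n = 1.5 to n = 1.33) the reflected ray undergoes no phase shift.
Exactly one π shift → a net half-wave offset.
With one net inversion, destructive interference in reflection requires 2 n t = m λ.
The second-smallest nonzero thickness corresponds to m = 2: t = m λ / (2 n) = 2.00 × 574 / (2 × 1.5) = 383 nm.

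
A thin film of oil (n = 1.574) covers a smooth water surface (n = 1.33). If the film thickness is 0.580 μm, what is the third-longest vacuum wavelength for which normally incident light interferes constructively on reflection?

730 nm

At the upper boundary (n = 1.0 to n = 1.574) the reflected ray undergoes a half-wave phase shift.
Bottom surface (1.574 → 1.33): reflection off a lower-index medium gives no phase shift.
The two reflections differ by half a wavelength.
So the condition for constructive reflection is 2 n t = (m + ½) λ.
λ = 2 n t / (m + ½). The third-longest wavelength is m = 2: λ = 2 × 1.574 × 580 / 2.50 = 730 nm.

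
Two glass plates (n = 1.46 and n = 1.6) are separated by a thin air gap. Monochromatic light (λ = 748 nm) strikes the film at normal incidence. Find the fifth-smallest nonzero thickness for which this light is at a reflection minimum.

Ray reflecting at the top interface goes from n = 1.46 toward n = 1.0: no phase shift.
At the lower boundary (n = 1.0 to n = 1.6) the reflected ray undergoes a half-wave phase shift.
The two reflections differ by half a wavelength.
So the condition for destructive reflection is 2 n t = m λ.
The fifth-smallest nonzero thickness corresponds to m = 5: t = m λ / (2 n) = 5.00 × 748 / (2 × 1.0) = 1870 nm.

1870 nm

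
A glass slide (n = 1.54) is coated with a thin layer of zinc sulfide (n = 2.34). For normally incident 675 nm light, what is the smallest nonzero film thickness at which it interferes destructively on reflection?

Top surface (1.0 → 2.34): reflection off a higher-index medium gives a half-wave phase shift.
At the lower boundary (n = 2.34 to n = 1.54) the reflected ray undergoes no phase shift.
Net: one phase inversion between the two reflected rays.
So the condition for destructive reflection is 2 n t = m λ.
The smallest nonzero thickness corresponds to m = 1: t = m λ / (2 n) = 1.00 × 675 / (2 × 2.34) = 144 nm.

144 nm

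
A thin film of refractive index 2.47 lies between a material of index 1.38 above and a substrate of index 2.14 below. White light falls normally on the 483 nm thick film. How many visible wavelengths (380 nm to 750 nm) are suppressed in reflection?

3

Ray reflecting at the top interface goes from n = 1.38 toward n = 2.47: a half-wave phase shift.
Ray reflecting at the bottom interface goes from n = 2.47 toward n = 2.14: no phase shift.
Net: one phase inversion between the two reflected rays.
With one net inversion, destructive interference in reflection requires 2 n t = m λ.
λ = 2 n t / m = 2386 / m nm.
m=3: 795 nm (IR); m=4: 597 nm (visible); m=5: 477 nm (visible); m=6: 398 nm (visible); m=7: 341 nm (UV).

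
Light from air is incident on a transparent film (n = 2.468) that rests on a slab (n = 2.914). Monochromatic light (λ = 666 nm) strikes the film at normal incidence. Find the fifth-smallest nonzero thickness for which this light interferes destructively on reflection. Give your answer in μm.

0.607 μm

Ray reflecting at the top interface goes from n = 1.0 toward n = 2.468: a half-wave phase shift.
At the lower boundary (n = 2.468 to n = 2.914) the reflected ray undergoes a half-wave phase shift.
Zero or two π shifts → no net half-wave offset.
So the condition for destructive reflection is 2 n t = (m + ½) λ.
The fifth-smallest nonzero thickness corresponds to m = 4: t = (m + ½) λ / (2 n) = 4.50 × 666 / (2 × 2.468) = 607 nm.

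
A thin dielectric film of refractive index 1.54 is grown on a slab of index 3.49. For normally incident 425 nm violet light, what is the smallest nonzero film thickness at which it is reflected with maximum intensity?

At the upper boundary (n = 1.0 to n = 1.54) the reflected ray undergoes a half-wave phase shift.
Ray reflecting at the bottom interface goes from n = 1.54 toward n = 3.49: a half-wave phase shift.
Zero or two π shifts → no net half-wave offset.
So the condition for constructive reflection is 2 n t = m λ.
The smallest nonzero thickness corresponds to m = 1: t = m λ / (2 n) = 1.00 × 425 / (2 × 1.54) = 138 nm.

138 nm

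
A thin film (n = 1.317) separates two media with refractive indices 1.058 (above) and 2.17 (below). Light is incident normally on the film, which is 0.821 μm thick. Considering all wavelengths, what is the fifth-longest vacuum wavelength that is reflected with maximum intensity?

433 nm

At the upper boundary (n = 1.058 to n = 1.317) the reflected ray undergoes a half-wave phase shift.
Bottom surface (1.317 → 2.17): reflection off a higher-index medium gives a half-wave phase shift.
The two reflections carry the same phase change, so no net offset.
With no net inversion, constructive interference in reflection requires 2 n t = m λ.
λ = 2 n t / m. The fifth-longest wavelength is m = 5: λ = 2 × 1.317 × 821 / 5.00 = 433 nm.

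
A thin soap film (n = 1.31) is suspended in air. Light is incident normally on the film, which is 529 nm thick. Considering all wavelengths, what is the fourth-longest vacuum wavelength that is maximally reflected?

Ray reflecting at the top interface goes from n = 1.0 toward n = 1.31: a half-wave phase shift.
Bottom surface (1.31 → 1.0): reflection off a lower-index medium gives no phase shift.
Exactly one π shift → a net half-wave offset.
For bright reflection here: 2 n t = (m + ½) λ.
λ = 2 n t / (m + ½). The fourth-longest wavelength is m = 3: λ = 2 × 1.31 × 529 / 3.50 = 396 nm.

396 nm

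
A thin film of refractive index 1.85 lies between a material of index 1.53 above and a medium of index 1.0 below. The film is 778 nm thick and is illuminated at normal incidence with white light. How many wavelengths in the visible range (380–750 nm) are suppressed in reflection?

4

Ray reflecting at the top interface goes from n = 1.53 toward n = 1.85: a half-wave phase shift.
Ray reflecting at the bottom interface goes from n = 1.85 toward n = 1.0: no phase shift.
The two reflections differ by half a wavelength.
So the condition for destructive reflection is 2 n t = m λ.
λ = 2 n t / m = 2879 / m nm.
m=3: 960 nm (IR); m=4: 720 nm (visible); m=5: 576 nm (visible); m=6: 480 nm (visible); m=7: 411 nm (visible); m=8: 360 nm (UV).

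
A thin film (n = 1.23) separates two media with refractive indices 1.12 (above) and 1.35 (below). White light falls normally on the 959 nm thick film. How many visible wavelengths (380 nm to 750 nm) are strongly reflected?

3

Ray reflecting at the top interface goes from n = 1.12 toward n = 1.23: a half-wave phase shift.
At the lower boundary (n = 1.23 to n = 1.35) the reflected ray undergoes a half-wave phase shift.
Net: no relative phase inversion (both shifts match).
With no net inversion, constructive interference in reflection requires 2 n t = m λ.
λ = 2 n t / m = 2359 / m nm.
m=3: 786 nm (IR); m=4: 590 nm (visible); m=5: 472 nm (visible); m=6: 393 nm (visible); m=7: 337 nm (UV).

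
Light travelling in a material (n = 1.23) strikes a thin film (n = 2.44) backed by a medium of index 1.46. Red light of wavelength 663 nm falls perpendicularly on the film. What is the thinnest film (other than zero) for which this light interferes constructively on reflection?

Top surface (1.23 → 2.44): reflection off a higher-index medium gives a half-wave phase shift.
At the lower boundary (n = 2.44 to n = 1.46) the reflected ray undergoes no phase shift.
Exactly one π shift → a net half-wave offset.
With one net inversion, constructive interference in reflection requires 2 n t = (m + ½) λ.
Minimum at m = 0: t = λ / (4 n) = 663 / (4 × 2.44) = 67.9 nm.

67.9 nm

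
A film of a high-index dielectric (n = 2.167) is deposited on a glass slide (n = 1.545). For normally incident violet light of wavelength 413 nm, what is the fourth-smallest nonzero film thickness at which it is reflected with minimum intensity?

381 nm

Ray reflecting at the top interface goes from n = 1.0 toward n = 2.167: a half-wave phase shift.
Ray reflecting at the bottom interface goes from n = 2.167 toward n = 1.545: no phase shift.
The two reflections differ by half a wavelength.
So the condition for destructive reflection is 2 n t = m λ.
The fourth-smallest nonzero thickness corresponds to m = 4: t = m λ / (2 n) = 4.00 × 413 / (2 × 2.167) = 381 nm.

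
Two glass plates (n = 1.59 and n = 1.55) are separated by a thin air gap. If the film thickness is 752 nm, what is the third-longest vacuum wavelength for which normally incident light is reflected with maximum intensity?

Ray reflecting at the top interface goes from n = 1.59 toward n = 1.0: no phase shift.
Bottom surface (1.0 → 1.55): reflection off a higher-index medium gives a half-wave phase shift.
Exactly one π shift → a net half-wave offset.
For bright reflection here: 2 n t = (m + ½) λ.
λ = 2 n t / (m + ½). The third-longest wavelength is m = 2: λ = 2 × 1.0 × 752 / 2.50 = 602 nm.

602 nm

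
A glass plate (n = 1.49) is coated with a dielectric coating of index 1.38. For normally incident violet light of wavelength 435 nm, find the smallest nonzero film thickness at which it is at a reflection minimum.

Top surface (1.0 → 1.38): reflection off a higher-index medium gives a half-wave phase shift.
At the lower boundary (n = 1.38 to n = 1.49) the reflected ray undergoes a half-wave phase shift.
Net: no relative phase inversion (both shifts match).
So the condition for destructive reflection is 2 n t = (m + ½) λ.
Minimum at m = 0: t = λ / (4 n) = 435 / (4 × 1.38) = 78.8 nm.

78.8 nm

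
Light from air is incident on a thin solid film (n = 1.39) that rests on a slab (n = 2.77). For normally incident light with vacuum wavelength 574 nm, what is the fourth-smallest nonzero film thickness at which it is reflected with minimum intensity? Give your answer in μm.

Top surface (1.0 → 1.39): reflection off a higher-index medium gives a half-wave phase shift.
At the lower boundary (n = 1.39 to n = 2.77) the reflected ray undergoes a half-wave phase shift.
Zero or two π shifts → no net half-wave offset.
With no net inversion, destructive interference in reflection requires 2 n t = (m + ½) λ.
The fourth-smallest nonzero thickness corresponds to m = 3: t = (m + ½) λ / (2 n) = 3.50 × 574 / (2 × 1.39) = 723 nm.

0.723 μm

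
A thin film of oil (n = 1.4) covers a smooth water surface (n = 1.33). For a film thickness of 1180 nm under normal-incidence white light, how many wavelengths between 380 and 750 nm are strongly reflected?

5

Top surface (1.0 → 1.4): reflection off a higher-index medium gives a half-wave phase shift.
At the lower boundary (n = 1.4 to n = 1.33) the reflected ray undergoes no phase shift.
Net: one phase inversion between the two reflected rays.
For maximum reflection here: 2 n t = (m + ½) λ.
λ = 2 n t / (m + ½) = 3304 / (m + ½) nm.
m=3: 944 nm (IR); m=4: 734 nm (visible); m=5: 601 nm (visible); m=6: 508 nm (visible); m=7: 441 nm (visible); m=8: 389 nm (visible); m=9: 348 nm (UV).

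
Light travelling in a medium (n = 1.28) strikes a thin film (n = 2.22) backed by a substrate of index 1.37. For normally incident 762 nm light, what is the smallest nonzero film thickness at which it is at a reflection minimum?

172 nm

Ray reflecting at the top interface goes from n = 1.28 toward n = 2.22: a half-wave phase shift.
Ray reflecting at the bottom interface goes from n = 2.22 toward n = 1.37: no phase shift.
Exactly one π shift → a net half-wave offset.
With one net inversion, destructive interference in reflection requires 2 n t = m λ.
The smallest nonzero thickness corresponds to m = 1: t = m λ / (2 n) = 1.00 × 762 / (2 × 2.22) = 172 nm.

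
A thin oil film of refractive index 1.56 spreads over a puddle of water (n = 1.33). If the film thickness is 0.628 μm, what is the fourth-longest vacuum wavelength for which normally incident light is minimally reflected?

490 nm

Top surface (1.0 → 1.56): reflection off a higher-index medium gives a half-wave phase shift.
At the lower boundary (n = 1.56 to n = 1.33) the reflected ray undergoes no phase shift.
The two reflections differ by half a wavelength.
So the condition for destructive reflection is 2 n t = m λ.
λ = 2 n t / m. The fourth-longest wavelength is m = 4: λ = 2 × 1.56 × 628 / 4.00 = 490 nm.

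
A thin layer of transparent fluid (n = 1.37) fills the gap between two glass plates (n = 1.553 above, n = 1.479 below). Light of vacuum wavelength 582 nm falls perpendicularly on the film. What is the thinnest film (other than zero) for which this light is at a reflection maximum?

106 nm

Top surface (1.553 → 1.37): reflection off a lower-index medium gives no phase shift.
Bottom surface (1.37 → 1.479): reflection off a higher-index medium gives a half-wave phase shift.
Exactly one π shift → a net half-wave offset.
So the condition for constructive reflection is 2 n t = (m + ½) λ.
Minimum at m = 0: t = λ / (4 n) = 582 / (4 × 1.37) = 106 nm.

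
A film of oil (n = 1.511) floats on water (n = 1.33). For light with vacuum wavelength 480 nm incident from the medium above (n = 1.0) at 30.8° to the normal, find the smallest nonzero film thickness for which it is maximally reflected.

Top surface (1.0 → 1.511): reflection off a higher-index medium gives a half-wave phase shift.
Ray reflecting at the bottom interface goes from n = 1.511 toward n = 1.33: no phase shift.
Net: one phase inversion between the two reflected rays.
With one net inversion, constructive interference in reflection requires 2 n t cos θ_r = (m + ½) λ.
Snell's law: 1.0 sin 30.8° = 1.511 sin θ_r → sin θ_r = 0.339, cos θ_r = 0.941.
Minimum at m = 0: t = λ / (4 n cos θ_r) = 480 / (4 × 1.511 × 0.941) = 84.4 nm.

84.4 nm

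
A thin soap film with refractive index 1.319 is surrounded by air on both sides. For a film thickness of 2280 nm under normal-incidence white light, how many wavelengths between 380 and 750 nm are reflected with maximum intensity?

Top surface (1.0 → 1.319): reflection off a higher-index medium gives a half-wave phase shift.
At the lower boundary (n = 1.319 to n = 1.0) the reflected ray undergoes no phase shift.
Exactly one π shift → a net half-wave offset.
So the condition for constructive reflection is 2 n t = (m + ½) λ.
λ = 2 n t / (m + ½) = 6015 / (m + ½) nm.
m=7: 802 nm (IR); m=8: 708 nm (visible); m=9: 633 nm (visible); m=10: 573 nm (visible); m=11: 523 nm (visible); m=12: 481 nm (visible); m=13: 446 nm (visible); m=14: 415 nm (visible); m=15: 388 nm (visible); m=16: 365 nm (UV).

8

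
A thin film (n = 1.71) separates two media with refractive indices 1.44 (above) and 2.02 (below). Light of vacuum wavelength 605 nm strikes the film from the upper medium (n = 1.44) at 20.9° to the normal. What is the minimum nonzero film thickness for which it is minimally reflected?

92.7 nm

Ray reflecting at the top interface goes from n = 1.44 toward n = 1.71: a half-wave phase shift.
At the lower boundary (n = 1.71 to n = 2.02) the reflected ray undergoes a half-wave phase shift.
Net: no relative phase inversion (both shifts match).
For dark reflection here: 2 n t cos θ_r = (m + ½) λ.
Snell's law: 1.44 sin 20.9° = 1.71 sin θ_r → sin θ_r = 0.300, cos θ_r = 0.954.
Minimum at m = 0: t = λ / (4 n cos θ_r) = 605 / (4 × 1.71 × 0.954) = 92.7 nm.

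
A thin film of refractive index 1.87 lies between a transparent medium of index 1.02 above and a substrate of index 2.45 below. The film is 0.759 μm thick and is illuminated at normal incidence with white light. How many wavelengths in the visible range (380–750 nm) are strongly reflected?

4

Ray reflecting at the top interface goes from n = 1.02 toward n = 1.87: a half-wave phase shift.
At the lower boundary (n = 1.87 to n = 2.45) the reflected ray undergoes a half-wave phase shift.
The two reflections carry the same phase change, so no net offset.
With no net inversion, constructive interference in reflection requires 2 n t = m λ.
λ = 2 n t / m = 2839 / m nm.
m=3: 946 nm (IR); m=4: 710 nm (visible); m=5: 568 nm (visible); m=6: 473 nm (visible); m=7: 406 nm (visible); m=8: 355 nm (UV).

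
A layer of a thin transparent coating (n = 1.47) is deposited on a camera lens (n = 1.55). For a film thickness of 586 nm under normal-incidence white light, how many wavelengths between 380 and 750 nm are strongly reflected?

At the upper boundary (n = 1.0 to n = 1.47) the reflected ray undergoes a half-wave phase shift.
At the lower boundary (n = 1.47 to n = 1.55) the reflected ray undergoes a half-wave phase shift.
Zero or two π shifts → no net half-wave offset.
So the condition for constructive reflection is 2 n t = m λ.
λ = 2 n t / m = 1723 / m nm.
m=2: 861 nm (IR); m=3: 574 nm (visible); m=4: 431 nm (visible); m=5: 345 nm (UV).

2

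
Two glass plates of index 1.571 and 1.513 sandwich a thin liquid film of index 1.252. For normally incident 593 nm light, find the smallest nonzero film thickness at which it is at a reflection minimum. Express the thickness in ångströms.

At the upper boundary (n = 1.571 to n = 1.252) the reflected ray undergoes no phase shift.
Ray reflecting at the bottom interface goes from n = 1.252 toward n = 1.513: a half-wave phase shift.
Exactly one π shift → a net half-wave offset.
With one net inversion, destructive interference in reflection requires 2 n t = m λ.
Minimum nonzero at m = 1: t = λ / (2 n) = 593 / (2 × 1.252) = 237 nm.

2368 Å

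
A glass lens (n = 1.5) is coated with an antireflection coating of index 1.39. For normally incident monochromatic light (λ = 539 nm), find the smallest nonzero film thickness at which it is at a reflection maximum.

194 nm

Top surface (1.0 → 1.39): reflection off a higher-index medium gives a half-wave phase shift.
Bottom surface (1.39 → 1.5): reflection off a higher-index medium gives a half-wave phase shift.
Zero or two π shifts → no net half-wave offset.
With no net inversion, constructive interference in reflection requires 2 n t = m λ.
Minimum nonzero at m = 1: t = λ / (2 n) = 539 / (2 × 1.39) = 194 nm.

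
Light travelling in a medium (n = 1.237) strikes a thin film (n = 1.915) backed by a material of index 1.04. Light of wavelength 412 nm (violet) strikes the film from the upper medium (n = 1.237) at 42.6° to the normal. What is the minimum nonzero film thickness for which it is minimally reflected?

120 nm

Ray reflecting at the top interface goes from n = 1.237 toward n = 1.915: a half-wave phase shift.
Bottom surface (1.915 → 1.04): reflection off a lower-index medium gives no phase shift.
Exactly one π shift → a net half-wave offset.
With one net inversion, destructive interference in reflection requires 2 n t cos θ_r = m λ.
Snell's law: 1.237 sin 42.6° = 1.915 sin θ_r → sin θ_r = 0.437, cos θ_r = 0.899.
Minimum nonzero at m = 1: t = λ / (2 n cos θ_r) = 412 / (2 × 1.915 × 0.899) = 120 nm.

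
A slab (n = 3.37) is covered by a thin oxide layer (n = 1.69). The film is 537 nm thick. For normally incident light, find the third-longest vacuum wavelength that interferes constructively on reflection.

Ray reflecting at the top interface goes from n = 1.0 toward n = 1.69: a half-wave phase shift.
Bottom surface (1.69 → 3.37): reflection off a higher-index medium gives a half-wave phase shift.
Net: no relative phase inversion (both shifts match).
For bright reflection here: 2 n t = m λ.
λ = 2 n t / m. The third-longest wavelength is m = 3: λ = 2 × 1.69 × 537 / 3.00 = 605 nm.

605 nm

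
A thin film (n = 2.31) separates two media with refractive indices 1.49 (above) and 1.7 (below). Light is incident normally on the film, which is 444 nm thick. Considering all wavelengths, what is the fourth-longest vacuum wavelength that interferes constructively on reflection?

Ray reflecting at the top interface goes from n = 1.49 toward n = 2.31: a half-wave phase shift.
At the lower boundary (n = 2.31 to n = 1.7) the reflected ray undergoes no phase shift.
Exactly one π shift → a net half-wave offset.
With one net inversion, constructive interference in reflection requires 2 n t = (m + ½) λ.
λ = 2 n t / (m + ½). The fourth-longest wavelength is m = 3: λ = 2 × 2.31 × 444 / 3.50 = 586 nm.

586 nm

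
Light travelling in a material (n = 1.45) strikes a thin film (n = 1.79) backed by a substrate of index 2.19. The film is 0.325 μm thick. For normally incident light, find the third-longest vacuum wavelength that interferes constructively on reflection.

Top surface (1.45 → 1.79): reflection off a higher-index medium gives a half-wave phase shift.
Bottom surface (1.79 → 2.19): reflection off a higher-index medium gives a half-wave phase shift.
The two reflections carry the same phase change, so no net offset.
For maximum reflection here: 2 n t = m λ.
λ = 2 n t / m. The third-longest wavelength is m = 3: λ = 2 × 1.79 × 325 / 3.00 = 388 nm.

388 nm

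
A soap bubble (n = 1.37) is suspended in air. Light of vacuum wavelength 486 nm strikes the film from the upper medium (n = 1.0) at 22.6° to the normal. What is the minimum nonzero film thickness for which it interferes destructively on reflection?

185 nm

At the upper boundary (n = 1.0 to n = 1.37) the reflected ray undergoes a half-wave phase shift.
At the lower boundary (n = 1.37 to n = 1.0) the reflected ray undergoes no phase shift.
Exactly one π shift → a net half-wave offset.
So the condition for destructive reflection is 2 n t cos θ_r = m λ.
Snell's law: 1.0 sin 22.6° = 1.37 sin θ_r → sin θ_r = 0.281, cos θ_r = 0.960.
Minimum nonzero at m = 1: t = λ / (2 n cos θ_r) = 486 / (2 × 1.37 × 0.960) = 185 nm.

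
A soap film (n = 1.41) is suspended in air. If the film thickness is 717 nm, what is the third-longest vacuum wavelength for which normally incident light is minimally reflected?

Top surface (1.0 → 1.41): reflection off a higher-index medium gives a half-wave phase shift.
Ray reflecting at the bottom interface goes from n = 1.41 toward n = 1.0: no phase shift.
The two reflections differ by half a wavelength.
With one net inversion, destructive interference in reflection requires 2 n t = m λ.
λ = 2 n t / m. The third-longest wavelength is m = 3: λ = 2 × 1.41 × 717 / 3.00 = 674 nm.

674 nm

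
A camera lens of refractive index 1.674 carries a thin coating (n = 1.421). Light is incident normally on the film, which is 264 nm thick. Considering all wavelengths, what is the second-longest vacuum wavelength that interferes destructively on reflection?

Top surface (1.0 → 1.421): reflection off a higher-index medium gives a half-wave phase shift.
Bottom surface (1.421 → 1.674): reflection off a higher-index medium gives a half-wave phase shift.
Net: no relative phase inversion (both shifts match).
So the condition for destructive reflection is 2 n t = (m + ½) λ.
λ = 2 n t / (m + ½). The second-longest wavelength is m = 1: λ = 2 × 1.421 × 264 / 1.50 = 500 nm.

500 nm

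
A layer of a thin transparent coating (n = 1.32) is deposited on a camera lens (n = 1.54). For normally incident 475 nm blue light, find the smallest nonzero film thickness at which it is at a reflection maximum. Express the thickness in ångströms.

Top surface (1.0 → 1.32): reflection off a higher-index medium gives a half-wave phase shift.
At the lower boundary (n = 1.32 to n = 1.54) the reflected ray undergoes a half-wave phase shift.
The two reflections carry the same phase change, so no net offset.
With no net inversion, constructive interference in reflection requires 2 n t = m λ.
Minimum nonzero at m = 1: t = λ / (2 n) = 475 / (2 × 1.32) = 180 nm.

1799 Å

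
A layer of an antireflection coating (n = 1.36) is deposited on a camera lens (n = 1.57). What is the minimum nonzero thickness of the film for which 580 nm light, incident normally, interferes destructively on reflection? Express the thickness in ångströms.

At the upper boundary (n = 1.0 to n = 1.36) the reflected ray undergoes a half-wave phase shift.
At the lower boundary (n = 1.36 to n = 1.57) the reflected ray undergoes a half-wave phase shift.
Net: no relative phase inversion (both shifts match).
For dark reflection here: 2 n t = (m + ½) λ.
Minimum at m = 0: t = λ / (4 n) = 580 / (4 × 1.36) = 107 nm.

1066 Å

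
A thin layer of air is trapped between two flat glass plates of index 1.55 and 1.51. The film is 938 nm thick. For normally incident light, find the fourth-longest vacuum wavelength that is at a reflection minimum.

Ray reflecting at the top interface goes from n = 1.55 toward n = 1.0: no phase shift.
Bottom surface (1.0 → 1.51): reflection off a higher-index medium gives a half-wave phase shift.
Exactly one π shift → a net half-wave offset.
So the condition for destructive reflection is 2 n t = m λ.
λ = 2 n t / m. The fourth-longest wavelength is m = 4: λ = 2 × 1.0 × 938 / 4.00 = 469 nm.

469 nm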